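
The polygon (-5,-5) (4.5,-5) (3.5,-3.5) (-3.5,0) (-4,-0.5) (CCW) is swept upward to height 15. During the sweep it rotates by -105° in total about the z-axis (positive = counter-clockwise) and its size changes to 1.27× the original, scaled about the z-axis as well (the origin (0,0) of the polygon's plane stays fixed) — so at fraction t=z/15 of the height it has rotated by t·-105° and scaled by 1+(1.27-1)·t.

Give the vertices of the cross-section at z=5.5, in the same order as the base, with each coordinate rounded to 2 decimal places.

t = z/height = 5.5/15 = 0.366667
s = 1 + (scale-1)·z/height = 1 + (1.27-1)·5.5/15 = 1.099000
θ = twist·z/height = -105°·5.5/15 = -38.5000° = -0.671952 rad
cos θ = 0.782608, sin θ = -0.622515 (intermediates below are computed at full precision and shown rounded to 5 d.p.)
v1: (-5,-5) → rotate → (-7.02561,-0.80047) → ×s → (-7.72115,-0.87971) → (-7.72,-0.88)
v2: (4.5,-5) → rotate → (0.40916,-6.71436) → ×s → (0.44967,-7.37908) → (0.45,-7.38)
v3: (3.5,-3.5) → rotate → (0.56033,-4.91793) → ×s → (0.61580,-5.40480) → (0.62,-5.40)
v4: (-3.5,0) → rotate → (-2.73913,2.17880) → ×s → (-3.01030,2.39450) → (-3.01,2.39)
v5: (-4,-0.5) → rotate → (-3.44169,2.09875) → ×s → (-3.78242,2.30653) → (-3.78,2.31)

Cross-section at z=5.5: (-7.72,-0.88) (0.45,-7.38) (0.62,-5.40) (-3.01,2.39) (-3.78,2.31)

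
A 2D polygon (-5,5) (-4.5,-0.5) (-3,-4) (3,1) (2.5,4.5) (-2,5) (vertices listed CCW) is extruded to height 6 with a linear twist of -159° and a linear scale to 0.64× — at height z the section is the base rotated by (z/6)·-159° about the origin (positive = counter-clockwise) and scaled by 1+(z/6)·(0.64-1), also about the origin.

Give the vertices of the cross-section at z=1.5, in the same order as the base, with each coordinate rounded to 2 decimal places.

t = z/height = 1.5/6 = 0.25
s = 1 + (scale-1)·z/height = 1 + (0.64-1)·1.5/6 = 0.910000
θ = twist·z/height = -159°·1.5/6 = -39.7500° = -0.693768 rad
cos θ = 0.768842, sin θ = -0.639439 (intermediates below are computed at full precision and shown rounded to 5 d.p.)
v1: (-5,5) → rotate → (-0.64701,7.04140) → ×s → (-0.58878,6.40768) → (-0.59,6.41)
v2: (-4.5,-0.5) → rotate → (-3.77951,2.49305) → ×s → (-3.43935,2.26868) → (-3.44,2.27)
v3: (-3,-4) → rotate → (-4.86428,-1.15705) → ×s → (-4.42650,-1.05292) → (-4.43,-1.05)
v4: (3,1) → rotate → (2.94596,-1.14948) → ×s → (2.68083,-1.04602) → (2.68,-1.05)
v5: (2.5,4.5) → rotate → (4.79958,1.86119) → ×s → (4.36762,1.69368) → (4.37,1.69)
v6: (-2,5) → rotate → (1.65951,5.12309) → ×s → (1.51016,4.66201) → (1.51,4.66)

Cross-section at z=1.5: (-0.59,6.41) (-3.44,2.27) (-4.43,-1.05) (2.68,-1.05) (4.37,1.69) (1.51,4.66)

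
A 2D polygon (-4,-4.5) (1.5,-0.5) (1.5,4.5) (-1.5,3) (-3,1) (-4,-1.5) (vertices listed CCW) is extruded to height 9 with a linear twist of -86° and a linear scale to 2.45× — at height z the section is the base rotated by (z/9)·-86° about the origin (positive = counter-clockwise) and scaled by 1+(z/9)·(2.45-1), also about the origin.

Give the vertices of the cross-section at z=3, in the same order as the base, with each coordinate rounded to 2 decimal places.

Cross-section at z=3: (-8.41,-3.01) (1.60,-1.72) (5.15,4.79) (0.18,4.97) (-3.19,3.44) (-6.27,0.89)

t = z/height = 3/9 = 0.333333
s = 1 + (scale-1)·z/height = 1 + (2.45-1)·3/9 = 1.483333
θ = twist·z/height = -86°·3/9 = -28.6667° = -0.500328 rad
cos θ = 0.877425, sin θ = -0.479713 (intermediates below are computed at full precision and shown rounded to 5 d.p.)
v1: (-4,-4.5) → rotate → (-5.66841,-2.02956) → ×s → (-8.40814,-3.01052) → (-8.41,-3.01)
v2: (1.5,-0.5) → rotate → (1.07628,-1.15828) → ×s → (1.59648,-1.71812) → (1.60,-1.72)
v3: (1.5,4.5) → rotate → (3.47485,3.22884) → ×s → (5.15436,4.78945) → (5.15,4.79)
v4: (-1.5,3) → rotate → (0.12300,3.35185) → ×s → (0.18245,4.97190) → (0.18,4.97)
v5: (-3,1) → rotate → (-2.15256,2.31656) → ×s → (-3.19297,3.43624) → (-3.19,3.44)
v6: (-4,-1.5) → rotate → (-4.22927,0.60271) → ×s → (-6.27342,0.89403) → (-6.27,0.89)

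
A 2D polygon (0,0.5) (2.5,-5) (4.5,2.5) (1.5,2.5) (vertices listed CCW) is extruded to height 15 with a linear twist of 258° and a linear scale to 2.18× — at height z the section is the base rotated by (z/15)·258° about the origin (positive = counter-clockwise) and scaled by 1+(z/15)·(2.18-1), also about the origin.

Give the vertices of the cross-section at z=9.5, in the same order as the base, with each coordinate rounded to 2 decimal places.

Cross-section at z=9.5: (-0.25,-0.84) (-1.69,9.62) (-8.78,-1.94) (-3.76,-3.44)

t = z/height = 9.5/15 = 0.633333
s = 1 + (scale-1)·z/height = 1 + (2.18-1)·9.5/15 = 1.747333
θ = twist·z/height = 258°·9.5/15 = 163.4000° = 2.851868 rad
cos θ = -0.958323, sin θ = 0.285688 (intermediates below are computed at full precision and shown rounded to 5 d.p.)
v1: (0,0.5) → rotate → (-0.14284,-0.47916) → ×s → (-0.24960,-0.83725) → (-0.25,-0.84)
v2: (2.5,-5) → rotate → (-0.96736,5.50583) → ×s → (-1.69031,9.62053) → (-1.69,9.62)
v3: (4.5,2.5) → rotate → (-5.02667,-1.11021) → ×s → (-8.78327,-1.93990) → (-8.78,-1.94)
v4: (1.5,2.5) → rotate → (-2.15170,-1.96727) → ×s → (-3.75975,-3.43748) → (-3.76,-3.44)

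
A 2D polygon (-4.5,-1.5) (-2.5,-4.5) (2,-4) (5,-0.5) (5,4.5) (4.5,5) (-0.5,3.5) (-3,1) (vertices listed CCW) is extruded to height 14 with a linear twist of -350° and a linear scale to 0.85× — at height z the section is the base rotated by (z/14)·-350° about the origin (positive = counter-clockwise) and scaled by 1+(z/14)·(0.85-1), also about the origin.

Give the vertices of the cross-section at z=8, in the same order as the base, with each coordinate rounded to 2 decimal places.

Cross-section at z=8: (4.34,-0.12) (3.56,3.08) (-0.47,4.06) (-4.14,1.99) (-5.70,-2.30) (-5.43,-2.89) (-0.66,-3.16) (2.26,-1.80)

t = z/height = 8/14 = 0.571429
s = 1 + (scale-1)·z/height = 1 + (0.85-1)·8/14 = 0.914286
θ = twist·z/height = -350°·8/14 = -200.0000° = -3.490659 rad
cos θ = -0.939693, sin θ = 0.342020 (intermediates below are computed at full precision and shown rounded to 5 d.p.)
v1: (-4.5,-1.5) → rotate → (4.74165,-0.12955) → ×s → (4.33522,-0.11845) → (4.34,-0.12)
v2: (-2.5,-4.5) → rotate → (3.88832,3.37357) → ×s → (3.55504,3.08440) → (3.56,3.08)
v3: (2,-4) → rotate → (-0.51130,4.44281) → ×s → (-0.46748,4.06200) → (-0.47,4.06)
v4: (5,-0.5) → rotate → (-4.52745,2.17995) → ×s → (-4.13939,1.99309) → (-4.14,1.99)
v5: (5,4.5) → rotate → (-6.23755,-2.51852) → ×s → (-5.70291,-2.30264) → (-5.70,-2.30)
v6: (4.5,5) → rotate → (-5.93872,-3.15937) → ×s → (-5.42968,-2.88857) → (-5.43,-2.89)
v7: (-0.5,3.5) → rotate → (-0.72722,-3.45993) → ×s → (-0.66489,-3.16337) → (-0.66,-3.16)
v8: (-3,1) → rotate → (2.47706,-1.96575) → ×s → (2.26474,-1.79726) → (2.26,-1.80)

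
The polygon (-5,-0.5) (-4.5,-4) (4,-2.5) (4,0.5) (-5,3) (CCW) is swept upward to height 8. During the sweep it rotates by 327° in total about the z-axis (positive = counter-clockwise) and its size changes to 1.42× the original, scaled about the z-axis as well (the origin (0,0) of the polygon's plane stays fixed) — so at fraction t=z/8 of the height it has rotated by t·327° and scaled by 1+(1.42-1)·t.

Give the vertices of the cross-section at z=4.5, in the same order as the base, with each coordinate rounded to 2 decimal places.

t = z/height = 4.5/8 = 0.5625
s = 1 + (scale-1)·z/height = 1 + (1.42-1)·4.5/8 = 1.236250
θ = twist·z/height = 327°·4.5/8 = 183.9375° = 3.210315 rad
cos θ = -0.997640, sin θ = -0.068668 (intermediates below are computed at full precision and shown rounded to 5 d.p.)
v1: (-5,-0.5) → rotate → (4.95386,0.84216) → ×s → (6.12421,1.04112) → (6.12,1.04)
v2: (-4.5,-4) → rotate → (4.21470,4.29957) → ×s → (5.21043,5.31534) → (5.21,5.32)
v3: (4,-2.5) → rotate → (-4.16223,2.21943) → ×s → (-5.14556,2.74377) → (-5.15,2.74)
v4: (4,0.5) → rotate → (-3.95622,-0.77349) → ×s → (-4.89088,-0.95623) → (-4.89,-0.96)
v5: (-5,3) → rotate → (5.19420,-2.64958) → ×s → (6.42133,-3.27554) → (6.42,-3.28)

Cross-section at z=4.5: (6.12,1.04) (5.21,5.32) (-5.15,2.74) (-4.89,-0.96) (6.42,-3.28)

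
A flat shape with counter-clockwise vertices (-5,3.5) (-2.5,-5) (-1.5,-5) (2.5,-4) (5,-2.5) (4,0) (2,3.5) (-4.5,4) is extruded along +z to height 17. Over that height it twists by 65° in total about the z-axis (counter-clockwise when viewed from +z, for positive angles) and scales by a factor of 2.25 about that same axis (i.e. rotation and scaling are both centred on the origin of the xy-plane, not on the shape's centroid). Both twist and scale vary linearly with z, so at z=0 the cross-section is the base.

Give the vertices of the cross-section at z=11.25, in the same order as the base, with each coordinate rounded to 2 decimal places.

Cross-section at z=11.25: (-11.04,-1.56) (2.89,-9.80) (4.23,-8.55) (8.33,-2.23) (9.80,2.89) (5.34,4.99) (-1.69,7.17) (-11.00,-0.27)

t = z/height = 11.25/17 = 0.661765
s = 1 + (scale-1)·z/height = 1 + (2.25-1)·11.25/17 = 1.827206
θ = twist·z/height = 65°·11.25/17 = 43.0147° = 0.750748 rad
cos θ = 0.731179, sin θ = 0.682186 (intermediates below are computed at full precision and shown rounded to 5 d.p.)
v1: (-5,3.5) → rotate → (-6.04354,-0.85181) → ×s → (-11.04280,-1.55642) → (-11.04,-1.56)
v2: (-2.5,-5) → rotate → (1.58298,-5.36136) → ×s → (2.89244,-9.79631) → (2.89,-9.80)
v3: (-1.5,-5) → rotate → (2.31416,-4.67917) → ×s → (4.22845,-8.54981) → (4.23,-8.55)
v4: (2.5,-4) → rotate → (4.55669,-1.21925) → ×s → (8.32601,-2.22782) → (8.33,-2.23)
v5: (5,-2.5) → rotate → (5.36136,1.58298) → ×s → (9.79631,2.89244) → (9.80,2.89)
v6: (4,0) → rotate → (2.92471,2.72874) → ×s → (5.34406,4.98598) → (5.34,4.99)
v7: (2,3.5) → rotate → (-0.92529,3.92350) → ×s → (-1.69070,7.16904) → (-1.69,7.17)
v8: (-4.5,4) → rotate → (-6.01905,-0.14512) → ×s → (-10.99804,-0.26517) → (-11.00,-0.27)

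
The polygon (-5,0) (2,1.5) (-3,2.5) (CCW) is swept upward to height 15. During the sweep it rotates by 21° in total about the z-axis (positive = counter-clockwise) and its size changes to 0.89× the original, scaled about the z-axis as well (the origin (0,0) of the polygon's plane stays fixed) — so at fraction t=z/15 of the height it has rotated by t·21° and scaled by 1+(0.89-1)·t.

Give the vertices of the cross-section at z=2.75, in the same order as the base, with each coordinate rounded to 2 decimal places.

t = z/height = 2.75/15 = 0.183333
s = 1 + (scale-1)·z/height = 1 + (0.89-1)·2.75/15 = 0.979833
θ = twist·z/height = 21°·2.75/15 = 3.8500° = 0.067195 rad
cos θ = 0.997743, sin θ = 0.067145 (intermediates below are computed at full precision and shown rounded to 5 d.p.)
v1: (-5,0) → rotate → (-4.98872,-0.33572) → ×s → (-4.88811,-0.32895) → (-4.89,-0.33)
v2: (2,1.5) → rotate → (1.89477,1.63090) → ×s → (1.85656,1.59801) → (1.86,1.60)
v3: (-3,2.5) → rotate → (-3.16109,2.29292) → ×s → (-3.09734,2.24668) → (-3.10,2.25)

Cross-section at z=2.75: (-4.89,-0.33) (1.86,1.60) (-3.10,2.25)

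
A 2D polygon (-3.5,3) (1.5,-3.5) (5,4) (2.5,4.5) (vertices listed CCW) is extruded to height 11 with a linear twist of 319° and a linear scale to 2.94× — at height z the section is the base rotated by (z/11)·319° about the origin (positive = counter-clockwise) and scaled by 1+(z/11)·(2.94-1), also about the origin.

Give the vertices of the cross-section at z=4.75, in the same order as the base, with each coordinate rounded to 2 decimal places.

t = z/height = 4.75/11 = 0.431818
s = 1 + (scale-1)·z/height = 1 + (2.94-1)·4.75/11 = 1.837727
θ = twist·z/height = 319°·4.75/11 = 137.7500° = 2.404191 rad
cos θ = -0.740218, sin θ = 0.672367 (intermediates below are computed at full precision and shown rounded to 5 d.p.)
v1: (-3.5,3) → rotate → (0.57366,-4.57394) → ×s → (1.05424,-8.40565) → (1.05,-8.41)
v2: (1.5,-3.5) → rotate → (1.24296,3.59931) → ×s → (2.28422,6.61456) → (2.28,6.61)
v3: (5,4) → rotate → (-6.39056,0.40096) → ×s → (-11.74410,0.73686) → (-11.74,0.74)
v4: (2.5,4.5) → rotate → (-4.87620,-1.65006) → ×s → (-8.96112,-3.03237) → (-8.96,-3.03)

Cross-section at z=4.75: (1.05,-8.41) (2.28,6.61) (-11.74,0.74) (-8.96,-3.03)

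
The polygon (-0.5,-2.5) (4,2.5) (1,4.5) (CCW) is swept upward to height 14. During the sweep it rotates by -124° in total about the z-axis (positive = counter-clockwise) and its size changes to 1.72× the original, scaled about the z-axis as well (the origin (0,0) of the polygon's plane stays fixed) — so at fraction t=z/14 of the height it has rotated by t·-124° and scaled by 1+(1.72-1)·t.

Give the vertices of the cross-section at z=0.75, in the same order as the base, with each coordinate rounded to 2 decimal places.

t = z/height = 0.75/14 = 0.0535714
s = 1 + (scale-1)·z/height = 1 + (1.72-1)·0.75/14 = 1.038571
θ = twist·z/height = -124°·0.75/14 = -6.6429° = -0.115940 rad
cos θ = 0.993287, sin θ = -0.115680 (intermediates below are computed at full precision and shown rounded to 5 d.p.)
v1: (-0.5,-2.5) → rotate → (-0.78584,-2.42538) → ×s → (-0.81615,-2.51893) → (-0.82,-2.52)
v2: (4,2.5) → rotate → (4.26235,2.02050) → ×s → (4.42675,2.09843) → (4.43,2.10)
v3: (1,4.5) → rotate → (1.51385,4.35411) → ×s → (1.57224,4.52205) → (1.57,4.52)

Cross-section at z=0.75: (-0.82,-2.52) (4.43,2.10) (1.57,4.52)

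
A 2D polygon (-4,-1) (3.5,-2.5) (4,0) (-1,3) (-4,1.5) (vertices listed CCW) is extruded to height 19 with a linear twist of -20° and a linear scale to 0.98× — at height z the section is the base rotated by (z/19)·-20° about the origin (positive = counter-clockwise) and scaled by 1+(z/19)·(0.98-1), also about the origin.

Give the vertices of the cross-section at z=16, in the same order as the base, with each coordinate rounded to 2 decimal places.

Cross-section at z=16: (-4.05,0.20) (2.58,-3.35) (3.76,-1.14) (-0.09,3.11) (-3.34,2.55)

t = z/height = 16/19 = 0.842105
s = 1 + (scale-1)·z/height = 1 + (0.98-1)·16/19 = 0.983158
θ = twist·z/height = -20°·16/19 = -16.8421° = -0.293950 rad
cos θ = 0.957107, sin θ = -0.289735 (intermediates below are computed at full precision and shown rounded to 5 d.p.)
v1: (-4,-1) → rotate → (-4.11816,0.20183) → ×s → (-4.04880,0.19843) → (-4.05,0.20)
v2: (3.5,-2.5) → rotate → (2.62554,-3.40684) → ×s → (2.58132,-3.34946) → (2.58,-3.35)
v3: (4,0) → rotate → (3.82843,-1.15894) → ×s → (3.76395,-1.13942) → (3.76,-1.14)
v4: (-1,3) → rotate → (-0.08790,3.16106) → ×s → (-0.08642,3.10782) → (-0.09,3.11)
v5: (-4,1.5) → rotate → (-3.39382,2.59460) → ×s → (-3.33667,2.55090) → (-3.34,2.55)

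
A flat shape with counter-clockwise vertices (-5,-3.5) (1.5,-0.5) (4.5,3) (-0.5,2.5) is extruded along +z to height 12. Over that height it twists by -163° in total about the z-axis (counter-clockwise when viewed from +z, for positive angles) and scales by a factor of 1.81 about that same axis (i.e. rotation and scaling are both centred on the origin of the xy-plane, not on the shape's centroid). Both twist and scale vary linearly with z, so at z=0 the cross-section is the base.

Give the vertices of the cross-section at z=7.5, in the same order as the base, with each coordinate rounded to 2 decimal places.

Cross-section at z=7.5: (-3.61,8.45) (-1.20,-2.06) (3.03,-7.56) (3.84,-0.04)

t = z/height = 7.5/12 = 0.625
s = 1 + (scale-1)·z/height = 1 + (1.81-1)·7.5/12 = 1.506250
θ = twist·z/height = -163°·7.5/12 = -101.8750° = -1.778054 rad
cos θ = -0.205777, sin θ = -0.978599 (intermediates below are computed at full precision and shown rounded to 5 d.p.)
v1: (-5,-3.5) → rotate → (-2.39621,5.61321) → ×s → (-3.60929,8.45490) → (-3.61,8.45)
v2: (1.5,-0.5) → rotate → (-0.79797,-1.36501) → ×s → (-1.20194,-2.05605) → (-1.20,-2.06)
v3: (4.5,3) → rotate → (2.00980,-5.02103) → ×s → (3.02726,-7.56292) → (3.03,-7.56)
v4: (-0.5,2.5) → rotate → (2.54939,-0.02514) → ×s → (3.84001,-0.03787) → (3.84,-0.04)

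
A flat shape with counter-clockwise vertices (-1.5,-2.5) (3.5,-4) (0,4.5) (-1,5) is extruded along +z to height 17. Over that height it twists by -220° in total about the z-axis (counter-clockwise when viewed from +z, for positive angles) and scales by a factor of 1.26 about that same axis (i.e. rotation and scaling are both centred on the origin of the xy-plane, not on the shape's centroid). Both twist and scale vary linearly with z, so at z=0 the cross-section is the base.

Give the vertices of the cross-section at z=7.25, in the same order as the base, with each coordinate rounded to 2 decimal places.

Cross-section at z=7.25: (-2.66,1.85) (-4.69,-3.58) (4.99,-0.33) (5.62,0.74)

t = z/height = 7.25/17 = 0.426471
s = 1 + (scale-1)·z/height = 1 + (1.26-1)·7.25/17 = 1.110882
θ = twist·z/height = -220°·7.25/17 = -93.8235° = -1.637530 rad
cos θ = -0.066684, sin θ = -0.997774 (intermediates below are computed at full precision and shown rounded to 5 d.p.)
v1: (-1.5,-2.5) → rotate → (-2.39441,1.66337) → ×s → (-2.65991,1.84781) → (-2.66,1.85)
v2: (3.5,-4) → rotate → (-4.22449,-3.22547) → ×s → (-4.69291,-3.58312) → (-4.69,-3.58)
v3: (0,4.5) → rotate → (4.48998,-0.30008) → ×s → (4.98784,-0.33335) → (4.99,-0.33)
v4: (-1,5) → rotate → (5.05555,0.66436) → ×s → (5.61613,0.73802) → (5.62,0.74)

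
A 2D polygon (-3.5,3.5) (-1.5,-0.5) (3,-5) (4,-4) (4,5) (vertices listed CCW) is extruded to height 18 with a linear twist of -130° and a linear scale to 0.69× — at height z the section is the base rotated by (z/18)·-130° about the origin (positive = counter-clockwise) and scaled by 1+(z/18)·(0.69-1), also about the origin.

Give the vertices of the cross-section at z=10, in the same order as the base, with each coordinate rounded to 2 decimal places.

Cross-section at z=10: (1.87,3.64) (-0.77,1.06) (-3.18,-3.63) (-2.14,-4.16) (4.95,-1.89)

t = z/height = 10/18 = 0.555556
s = 1 + (scale-1)·z/height = 1 + (0.69-1)·10/18 = 0.827778
θ = twist·z/height = -130°·10/18 = -72.2222° = -1.260516 rad
cos θ = 0.305326, sin θ = -0.952248 (intermediates below are computed at full precision and shown rounded to 5 d.p.)
v1: (-3.5,3.5) → rotate → (2.26423,4.40151) → ×s → (1.87428,3.64347) → (1.87,3.64)
v2: (-1.5,-0.5) → rotate → (-0.93411,1.27571) → ×s → (-0.77324,1.05600) → (-0.77,1.06)
v3: (3,-5) → rotate → (-3.84526,-4.38337) → ×s → (-3.18302,-3.62846) → (-3.18,-3.63)
v4: (4,-4) → rotate → (-2.58769,-5.03030) → ×s → (-2.14203,-4.16397) → (-2.14,-4.16)
v5: (4,5) → rotate → (5.98254,-2.28236) → ×s → (4.95222,-1.88929) → (4.95,-1.89)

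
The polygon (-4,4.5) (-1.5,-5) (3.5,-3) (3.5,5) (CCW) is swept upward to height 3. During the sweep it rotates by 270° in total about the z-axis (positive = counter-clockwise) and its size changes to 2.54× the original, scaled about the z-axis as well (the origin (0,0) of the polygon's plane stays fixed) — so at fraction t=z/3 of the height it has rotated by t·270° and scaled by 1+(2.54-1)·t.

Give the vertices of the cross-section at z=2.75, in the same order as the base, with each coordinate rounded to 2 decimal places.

t = z/height = 2.75/3 = 0.916667
s = 1 + (scale-1)·z/height = 1 + (2.54-1)·2.75/3 = 2.411667
θ = twist·z/height = 270°·2.75/3 = 247.5000° = 4.319690 rad
cos θ = -0.382683, sin θ = -0.923880 (intermediates below are computed at full precision and shown rounded to 5 d.p.)
v1: (-4,4.5) → rotate → (5.68819,1.97344) → ×s → (13.71802,4.75929) → (13.72,4.76)
v2: (-1.5,-5) → rotate → (-4.04537,3.29924) → ×s → (-9.75609,7.95666) → (-9.76,7.96)
v3: (3.5,-3) → rotate → (-4.11103,-2.08553) → ×s → (-9.91444,-5.02960) → (-9.91,-5.03)
v4: (3.5,5) → rotate → (3.28001,-5.14700) → ×s → (7.91028,-12.41284) → (7.91,-12.41)

Cross-section at z=2.75: (13.72,4.76) (-9.76,7.96) (-9.91,-5.03) (7.91,-12.41)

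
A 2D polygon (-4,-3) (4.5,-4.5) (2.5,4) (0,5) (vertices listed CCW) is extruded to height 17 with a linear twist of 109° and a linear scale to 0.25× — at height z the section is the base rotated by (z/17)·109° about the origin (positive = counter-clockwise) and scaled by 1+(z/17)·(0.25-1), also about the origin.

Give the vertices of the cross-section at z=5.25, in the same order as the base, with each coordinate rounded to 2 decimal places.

t = z/height = 5.25/17 = 0.308824
s = 1 + (scale-1)·z/height = 1 + (0.25-1)·5.25/17 = 0.768382
θ = twist·z/height = 109°·5.25/17 = 33.6618° = 0.587509 rad
cos θ = 0.832324, sin θ = 0.554289 (intermediates below are computed at full precision and shown rounded to 5 d.p.)
v1: (-4,-3) → rotate → (-1.66643,-4.71413) → ×s → (-1.28045,-3.62225) → (-1.28,-3.62)
v2: (4.5,-4.5) → rotate → (6.23976,-1.25116) → ×s → (4.79452,-0.96137) → (4.79,-0.96)
v3: (2.5,4) → rotate → (-0.13635,4.71502) → ×s → (-0.10477,3.62294) → (-0.10,3.62)
v4: (0,5) → rotate → (-2.77145,4.16162) → ×s → (-2.12953,3.19772) → (-2.13,3.20)

Cross-section at z=5.25: (-1.28,-3.62) (4.79,-0.96) (-0.10,3.62) (-2.13,3.20)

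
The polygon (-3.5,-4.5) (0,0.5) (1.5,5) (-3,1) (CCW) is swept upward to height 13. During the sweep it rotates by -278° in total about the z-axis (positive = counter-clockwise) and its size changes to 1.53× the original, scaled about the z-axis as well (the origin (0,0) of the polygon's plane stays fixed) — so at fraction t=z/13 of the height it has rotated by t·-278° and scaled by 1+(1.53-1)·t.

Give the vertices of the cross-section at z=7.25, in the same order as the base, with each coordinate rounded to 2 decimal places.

Cross-section at z=7.25: (1.65,7.20) (0.27,-0.59) (0.97,-6.69) (4.07,0.47)

t = z/height = 7.25/13 = 0.557692
s = 1 + (scale-1)·z/height = 1 + (1.53-1)·7.25/13 = 1.295577
θ = twist·z/height = -278°·7.25/13 = -155.0385° = -2.705932 rad
cos θ = -0.906591, sin θ = -0.422010 (intermediates below are computed at full precision and shown rounded to 5 d.p.)
v1: (-3.5,-4.5) → rotate → (1.27403,5.55669) → ×s → (1.65060,7.19913) → (1.65,7.20)
v2: (0,0.5) → rotate → (0.21100,-0.45330) → ×s → (0.27337,-0.58728) → (0.27,-0.59)
v3: (1.5,5) → rotate → (0.75016,-5.16597) → ×s → (0.97189,-6.69291) → (0.97,-6.69)
v4: (-3,1) → rotate → (3.14178,0.35944) → ×s → (4.07042,0.46568) → (4.07,0.47)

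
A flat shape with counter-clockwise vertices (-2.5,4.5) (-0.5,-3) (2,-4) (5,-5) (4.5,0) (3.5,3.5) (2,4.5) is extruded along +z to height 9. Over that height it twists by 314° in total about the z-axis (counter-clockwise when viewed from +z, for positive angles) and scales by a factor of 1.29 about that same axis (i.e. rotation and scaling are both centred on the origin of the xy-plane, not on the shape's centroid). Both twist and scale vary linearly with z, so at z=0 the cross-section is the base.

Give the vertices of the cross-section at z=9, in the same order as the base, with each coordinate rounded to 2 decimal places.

t = z/height = 9/9 = 1
s = 1 + (scale-1)·z/height = 1 + (1.29-1)·9/9 = 1.290000
θ = twist·z/height = 314°·9/9 = 314.0000° = 5.480334 rad
cos θ = 0.694658, sin θ = -0.719340 (intermediates below are computed at full precision and shown rounded to 5 d.p.)
v1: (-2.5,4.5) → rotate → (1.50038,4.92431) → ×s → (1.93549,6.35236) → (1.94,6.35)
v2: (-0.5,-3) → rotate → (-2.50535,-1.72431) → ×s → (-3.23190,-2.22435) → (-3.23,-2.22)
v3: (2,-4) → rotate → (-1.48804,-4.21731) → ×s → (-1.91957,-5.44033) → (-1.92,-5.44)
v4: (5,-5) → rotate → (-0.12341,-7.06999) → ×s → (-0.15920,-9.12029) → (-0.16,-9.12)
v5: (4.5,0) → rotate → (3.12596,-3.23703) → ×s → (4.03249,-4.17577) → (4.03,-4.18)
v6: (3.5,3.5) → rotate → (4.94899,-0.08639) → ×s → (6.38420,-0.11144) → (6.38,-0.11)
v7: (2,4.5) → rotate → (4.62635,1.68728) → ×s → (5.96799,2.17660) → (5.97,2.18)

Cross-section at z=9: (1.94,6.35) (-3.23,-2.22) (-1.92,-5.44) (-0.16,-9.12) (4.03,-4.18) (6.38,-0.11) (5.97,2.18)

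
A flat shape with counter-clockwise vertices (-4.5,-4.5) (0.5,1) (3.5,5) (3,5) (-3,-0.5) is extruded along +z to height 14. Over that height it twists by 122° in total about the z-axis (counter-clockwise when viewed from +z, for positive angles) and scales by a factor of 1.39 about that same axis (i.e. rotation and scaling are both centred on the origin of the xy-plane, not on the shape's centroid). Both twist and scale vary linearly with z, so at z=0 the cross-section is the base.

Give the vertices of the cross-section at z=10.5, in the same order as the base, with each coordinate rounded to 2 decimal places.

Cross-section at z=10.5: (5.97,-5.66) (-1.31,0.61) (-6.58,4.35) (-6.56,3.71) (0.75,-3.86)

t = z/height = 10.5/14 = 0.75
s = 1 + (scale-1)·z/height = 1 + (1.39-1)·10.5/14 = 1.292500
θ = twist·z/height = 122°·10.5/14 = 91.5000° = 1.596976 rad
cos θ = -0.026177, sin θ = 0.999657 (intermediates below are computed at full precision and shown rounded to 5 d.p.)
v1: (-4.5,-4.5) → rotate → (4.61625,-4.38066) → ×s → (5.96651,-5.66201) → (5.97,-5.66)
v2: (0.5,1) → rotate → (-1.01275,0.47365) → ×s → (-1.30897,0.61219) → (-1.31,0.61)
v3: (3.5,5) → rotate → (-5.08991,3.36792) → ×s → (-6.57870,4.35303) → (-6.58,4.35)
v4: (3,5) → rotate → (-5.07682,2.86809) → ×s → (-6.56179,3.70700) → (-6.56,3.71)
v5: (-3,-0.5) → rotate → (0.57836,-2.98588) → ×s → (0.74753,-3.85925) → (0.75,-3.86)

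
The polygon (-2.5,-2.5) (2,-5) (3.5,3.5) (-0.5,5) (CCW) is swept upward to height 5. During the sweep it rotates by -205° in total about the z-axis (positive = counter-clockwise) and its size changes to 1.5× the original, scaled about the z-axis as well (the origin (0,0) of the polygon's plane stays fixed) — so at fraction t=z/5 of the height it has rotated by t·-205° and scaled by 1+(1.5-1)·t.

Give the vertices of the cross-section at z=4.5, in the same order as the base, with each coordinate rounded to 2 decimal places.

Cross-section at z=4.5: (3.90,3.33) (-2.32,7.46) (-5.46,-4.66) (0.15,-7.28)

t = z/height = 4.5/5 = 0.9
s = 1 + (scale-1)·z/height = 1 + (1.5-1)·4.5/5 = 1.450000
θ = twist·z/height = -205°·4.5/5 = -184.5000° = -3.220132 rad
cos θ = -0.996917, sin θ = 0.078459 (intermediates below are computed at full precision and shown rounded to 5 d.p.)
v1: (-2.5,-2.5) → rotate → (2.68844,2.29615) → ×s → (3.89824,3.32941) → (3.90,3.33)
v2: (2,-5) → rotate → (-1.60154,5.14150) → ×s → (-2.32223,7.45518) → (-2.32,7.46)
v3: (3.5,3.5) → rotate → (-3.76382,-3.21460) → ×s → (-5.45754,-4.66118) → (-5.46,-4.66)
v4: (-0.5,5) → rotate → (0.10616,-5.02382) → ×s → (0.15394,-7.28453) → (0.15,-7.28)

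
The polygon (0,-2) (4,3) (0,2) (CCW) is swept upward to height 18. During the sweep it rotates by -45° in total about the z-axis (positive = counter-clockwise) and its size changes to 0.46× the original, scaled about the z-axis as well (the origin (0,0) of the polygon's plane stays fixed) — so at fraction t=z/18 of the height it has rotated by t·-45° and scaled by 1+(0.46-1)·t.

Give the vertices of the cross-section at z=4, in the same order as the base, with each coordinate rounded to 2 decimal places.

Cross-section at z=4: (-0.31,-1.73) (3.92,1.99) (0.31,1.73)

t = z/height = 4/18 = 0.222222
s = 1 + (scale-1)·z/height = 1 + (0.46-1)·4/18 = 0.880000
θ = twist·z/height = -45°·4/18 = -10.0000° = -0.174533 rad
cos θ = 0.984808, sin θ = -0.173648 (intermediates below are computed at full precision and shown rounded to 5 d.p.)
v1: (0,-2) → rotate → (-0.34730,-1.96962) → ×s → (-0.30562,-1.73326) → (-0.31,-1.73)
v2: (4,3) → rotate → (4.46018,2.25983) → ×s → (3.92495,1.98865) → (3.92,1.99)
v3: (0,2) → rotate → (0.34730,1.96962) → ×s → (0.30562,1.73326) → (0.31,1.73)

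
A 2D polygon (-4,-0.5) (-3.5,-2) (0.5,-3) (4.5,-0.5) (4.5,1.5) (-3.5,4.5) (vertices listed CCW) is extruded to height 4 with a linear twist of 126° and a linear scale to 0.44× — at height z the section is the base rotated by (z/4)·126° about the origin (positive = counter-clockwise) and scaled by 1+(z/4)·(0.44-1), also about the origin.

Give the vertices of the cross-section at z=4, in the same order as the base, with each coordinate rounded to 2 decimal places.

t = z/height = 4/4 = 1
s = 1 + (scale-1)·z/height = 1 + (0.44-1)·4/4 = 0.440000
θ = twist·z/height = 126°·4/4 = 126.0000° = 2.199115 rad
cos θ = -0.587785, sin θ = 0.809017 (intermediates below are computed at full precision and shown rounded to 5 d.p.)
v1: (-4,-0.5) → rotate → (2.75565,-2.94218) → ×s → (1.21249,-1.29456) → (1.21,-1.29)
v2: (-3.5,-2) → rotate → (3.67528,-1.65599) → ×s → (1.61712,-0.72864) → (1.62,-0.73)
v3: (0.5,-3) → rotate → (2.13316,2.16786) → ×s → (0.93859,0.95386) → (0.94,0.95)
v4: (4.5,-0.5) → rotate → (-2.24053,3.93447) → ×s → (-0.98583,1.73117) → (-0.99,1.73)
v5: (4.5,1.5) → rotate → (-3.85856,2.75890) → ×s → (-1.69777,1.21392) → (-1.70,1.21)
v6: (-3.5,4.5) → rotate → (-1.58333,-5.47659) → ×s → (-0.69666,-2.40970) → (-0.70,-2.41)

Cross-section at z=4: (1.21,-1.29) (1.62,-0.73) (0.94,0.95) (-0.99,1.73) (-1.70,1.21) (-0.70,-2.41)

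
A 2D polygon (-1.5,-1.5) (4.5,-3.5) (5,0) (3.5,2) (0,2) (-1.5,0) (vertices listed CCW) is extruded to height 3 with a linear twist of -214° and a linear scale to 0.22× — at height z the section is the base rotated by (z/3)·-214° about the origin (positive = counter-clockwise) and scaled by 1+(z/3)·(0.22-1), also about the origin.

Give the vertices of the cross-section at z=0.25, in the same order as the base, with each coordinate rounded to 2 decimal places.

Cross-section at z=0.25: (-1.76,-0.91) (3.00,-4.40) (4.45,-1.43) (3.69,0.78) (0.57,1.78) (-1.34,0.43)

t = z/height = 0.25/3 = 0.0833333
s = 1 + (scale-1)·z/height = 1 + (0.22-1)·0.25/3 = 0.935000
θ = twist·z/height = -214°·0.25/3 = -17.8333° = -0.311250 rad
cos θ = 0.951951, sin θ = -0.306249 (intermediates below are computed at full precision and shown rounded to 5 d.p.)
v1: (-1.5,-1.5) → rotate → (-1.88730,-0.96855) → ×s → (-1.76463,-0.90560) → (-1.76,-0.91)
v2: (4.5,-3.5) → rotate → (3.21191,-4.70995) → ×s → (3.00314,-4.40380) → (3.00,-4.40)
v3: (5,0) → rotate → (4.75976,-1.53125) → ×s → (4.45037,-1.43171) → (4.45,-1.43)
v4: (3.5,2) → rotate → (3.94433,0.83203) → ×s → (3.68795,0.77795) → (3.69,0.78)
v5: (0,2) → rotate → (0.61250,1.90390) → ×s → (0.57269,1.78015) → (0.57,1.78)
v6: (-1.5,0) → rotate → (-1.42793,0.45937) → ×s → (-1.33511,0.42951) → (-1.34,0.43)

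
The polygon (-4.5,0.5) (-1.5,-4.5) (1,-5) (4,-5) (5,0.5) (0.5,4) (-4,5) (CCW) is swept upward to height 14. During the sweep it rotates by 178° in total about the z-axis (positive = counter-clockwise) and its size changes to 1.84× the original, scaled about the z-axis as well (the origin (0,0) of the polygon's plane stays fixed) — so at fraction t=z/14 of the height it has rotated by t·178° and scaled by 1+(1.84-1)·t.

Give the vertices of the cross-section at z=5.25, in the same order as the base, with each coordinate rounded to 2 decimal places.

Cross-section at z=5.25: (-2.94,-5.18) (4.66,-4.15) (6.56,-1.39) (8.12,2.24) (1.99,6.30) (-4.57,2.68) (-8.12,-2.24)

t = z/height = 5.25/14 = 0.375
s = 1 + (scale-1)·z/height = 1 + (1.84-1)·5.25/14 = 1.315000
θ = twist·z/height = 178°·5.25/14 = 66.7500° = 1.165007 rad
cos θ = 0.394744, sin θ = 0.918791 (intermediates below are computed at full precision and shown rounded to 5 d.p.)
v1: (-4.5,0.5) → rotate → (-2.23574,-3.93719) → ×s → (-2.94000,-5.17740) → (-2.94,-5.18)
v2: (-1.5,-4.5) → rotate → (3.54244,-3.15453) → ×s → (4.65831,-4.14821) → (4.66,-4.15)
v3: (1,-5) → rotate → (4.98870,-1.05493) → ×s → (6.56014,-1.38723) → (6.56,-1.39)
v4: (4,-5) → rotate → (6.17293,1.70145) → ×s → (8.11740,2.23740) → (8.12,2.24)
v5: (5,0.5) → rotate → (1.51432,4.79133) → ×s → (1.99134,6.30060) → (1.99,6.30)
v6: (0.5,4) → rotate → (-3.47779,2.03837) → ×s → (-4.57330,2.68046) → (-4.57,2.68)
v7: (-4,5) → rotate → (-6.17293,-1.70145) → ×s → (-8.11740,-2.23740) → (-8.12,-2.24)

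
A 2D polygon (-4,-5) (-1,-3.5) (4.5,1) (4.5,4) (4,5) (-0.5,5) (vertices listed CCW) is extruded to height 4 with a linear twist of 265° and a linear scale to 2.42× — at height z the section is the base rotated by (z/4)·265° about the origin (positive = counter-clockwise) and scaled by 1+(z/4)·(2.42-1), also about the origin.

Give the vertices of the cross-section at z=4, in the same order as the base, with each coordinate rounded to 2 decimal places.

t = z/height = 4/4 = 1
s = 1 + (scale-1)·z/height = 1 + (2.42-1)·4/4 = 2.420000
θ = twist·z/height = 265°·4/4 = 265.0000° = 4.625123 rad
cos θ = -0.087156, sin θ = -0.996195 (intermediates below are computed at full precision and shown rounded to 5 d.p.)
v1: (-4,-5) → rotate → (-4.63235,4.42056) → ×s → (-11.21029,10.69775) → (-11.21,10.70)
v2: (-1,-3.5) → rotate → (-3.39953,1.30124) → ×s → (-8.22685,3.14900) → (-8.23,3.15)
v3: (4.5,1) → rotate → (0.60399,-4.57003) → ×s → (1.46167,-11.05948) → (1.46,-11.06)
v4: (4.5,4) → rotate → (3.59258,-4.83150) → ×s → (8.69404,-11.69223) → (8.69,-11.69)
v5: (4,5) → rotate → (4.63235,-4.42056) → ×s → (11.21029,-10.69775) → (11.21,-10.70)
v6: (-0.5,5) → rotate → (5.02455,0.06232) → ×s → (12.15941,0.15081) → (12.16,0.15)

Cross-section at z=4: (-11.21,10.70) (-8.23,3.15) (1.46,-11.06) (8.69,-11.69) (11.21,-10.70) (12.16,0.15)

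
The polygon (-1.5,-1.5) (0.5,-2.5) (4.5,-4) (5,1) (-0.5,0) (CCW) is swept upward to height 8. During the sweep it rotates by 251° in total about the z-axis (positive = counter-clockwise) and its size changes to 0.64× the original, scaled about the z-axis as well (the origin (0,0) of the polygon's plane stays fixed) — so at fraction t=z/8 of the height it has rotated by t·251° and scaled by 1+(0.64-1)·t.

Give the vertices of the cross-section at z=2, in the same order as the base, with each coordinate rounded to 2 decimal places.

t = z/height = 2/8 = 0.25
s = 1 + (scale-1)·z/height = 1 + (0.64-1)·2/8 = 0.910000
θ = twist·z/height = 251°·2/8 = 62.7500° = 1.095194 rad
cos θ = 0.457874, sin θ = 0.889017 (intermediates below are computed at full precision and shown rounded to 5 d.p.)
v1: (-1.5,-1.5) → rotate → (0.64671,-2.02034) → ×s → (0.58851,-1.83851) → (0.59,-1.84)
v2: (0.5,-2.5) → rotate → (2.45148,-0.70018) → ×s → (2.23085,-0.63716) → (2.23,-0.64)
v3: (4.5,-4) → rotate → (5.61650,2.16908) → ×s → (5.11102,1.97386) → (5.11,1.97)
v4: (5,1) → rotate → (1.40035,4.90296) → ×s → (1.27432,4.46169) → (1.27,4.46)
v5: (-0.5,0) → rotate → (-0.22894,-0.44451) → ×s → (-0.20833,-0.40450) → (-0.21,-0.40)

Cross-section at z=2: (0.59,-1.84) (2.23,-0.64) (5.11,1.97) (1.27,4.46) (-0.21,-0.40)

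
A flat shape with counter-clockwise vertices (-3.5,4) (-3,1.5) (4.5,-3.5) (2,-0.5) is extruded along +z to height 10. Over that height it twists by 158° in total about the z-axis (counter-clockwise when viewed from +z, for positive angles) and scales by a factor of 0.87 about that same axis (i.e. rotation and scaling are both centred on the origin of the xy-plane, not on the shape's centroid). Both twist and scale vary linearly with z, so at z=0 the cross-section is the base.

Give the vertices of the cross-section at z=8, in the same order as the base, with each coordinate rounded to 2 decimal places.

t = z/height = 8/10 = 0.8
s = 1 + (scale-1)·z/height = 1 + (0.87-1)·8/10 = 0.896000
θ = twist·z/height = 158°·8/10 = 126.4000° = 2.206096 rad
cos θ = -0.593419, sin θ = 0.804894 (intermediates below are computed at full precision and shown rounded to 5 d.p.)
v1: (-3.5,4) → rotate → (-1.14261,-5.19080) → ×s → (-1.02378,-4.65096) → (-1.02,-4.65)
v2: (-3,1.5) → rotate → (0.57292,-3.30481) → ×s → (0.51333,-2.96111) → (0.51,-2.96)
v3: (4.5,-3.5) → rotate → (0.14674,5.69899) → ×s → (0.13148,5.10629) → (0.13,5.11)
v4: (2,-0.5) → rotate → (-0.78439,1.90650) → ×s → (-0.70281,1.70822) → (-0.70,1.71)

Cross-section at z=8: (-1.02,-4.65) (0.51,-2.96) (0.13,5.11) (-0.70,1.71)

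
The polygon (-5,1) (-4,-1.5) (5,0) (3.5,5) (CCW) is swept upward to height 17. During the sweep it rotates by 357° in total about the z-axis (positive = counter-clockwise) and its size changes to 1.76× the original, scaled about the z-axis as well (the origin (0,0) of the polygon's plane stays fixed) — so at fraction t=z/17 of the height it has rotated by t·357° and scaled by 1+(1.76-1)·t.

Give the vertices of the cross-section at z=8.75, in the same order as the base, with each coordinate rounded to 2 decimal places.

Cross-section at z=8.75: (7.03,-0.93) (5.42,2.45) (-6.94,-0.45) (-4.40,-7.26)

t = z/height = 8.75/17 = 0.514706
s = 1 + (scale-1)·z/height = 1 + (1.76-1)·8.75/17 = 1.391176
θ = twist·z/height = 357°·8.75/17 = 183.7500° = 3.207043 rad
cos θ = -0.997859, sin θ = -0.065403 (intermediates below are computed at full precision and shown rounded to 5 d.p.)
v1: (-5,1) → rotate → (5.05470,-0.67084) → ×s → (7.03198,-0.93326) → (7.03,-0.93)
v2: (-4,-1.5) → rotate → (3.89333,1.75840) → ×s → (5.41631,2.44625) → (5.42,2.45)
v3: (5,0) → rotate → (-4.98929,-0.32702) → ×s → (-6.94099,-0.45494) → (-6.94,-0.45)
v4: (3.5,5) → rotate → (-3.16549,-5.21821) → ×s → (-4.40376,-7.25944) → (-4.40,-7.26)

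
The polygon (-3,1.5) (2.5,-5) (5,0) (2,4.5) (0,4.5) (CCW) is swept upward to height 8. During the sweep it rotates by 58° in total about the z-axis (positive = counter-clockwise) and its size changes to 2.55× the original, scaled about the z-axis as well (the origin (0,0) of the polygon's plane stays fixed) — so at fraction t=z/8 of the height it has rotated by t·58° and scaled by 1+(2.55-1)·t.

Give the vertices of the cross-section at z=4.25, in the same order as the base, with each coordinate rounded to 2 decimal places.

t = z/height = 4.25/8 = 0.53125
s = 1 + (scale-1)·z/height = 1 + (2.55-1)·4.25/8 = 1.823438
θ = twist·z/height = 58°·4.25/8 = 30.8125° = 0.537780 rad
cos θ = 0.858848, sin θ = 0.512230 (intermediates below are computed at full precision and shown rounded to 5 d.p.)
v1: (-3,1.5) → rotate → (-3.34489,-0.24842) → ×s → (-6.09920,-0.45298) → (-6.10,-0.45)
v2: (2.5,-5) → rotate → (4.70827,-3.01367) → ×s → (8.58524,-5.49523) → (8.59,-5.50)
v3: (5,0) → rotate → (4.29424,2.56115) → ×s → (7.83028,4.67010) → (7.83,4.67)
v4: (2,4.5) → rotate → (-0.58734,4.88928) → ×s → (-1.07098,8.91529) → (-1.07,8.92)
v5: (0,4.5) → rotate → (-2.30504,3.86482) → ×s → (-4.20309,7.04725) → (-4.20,7.05)

Cross-section at z=4.25: (-6.10,-0.45) (8.59,-5.50) (7.83,4.67) (-1.07,8.92) (-4.20,7.05)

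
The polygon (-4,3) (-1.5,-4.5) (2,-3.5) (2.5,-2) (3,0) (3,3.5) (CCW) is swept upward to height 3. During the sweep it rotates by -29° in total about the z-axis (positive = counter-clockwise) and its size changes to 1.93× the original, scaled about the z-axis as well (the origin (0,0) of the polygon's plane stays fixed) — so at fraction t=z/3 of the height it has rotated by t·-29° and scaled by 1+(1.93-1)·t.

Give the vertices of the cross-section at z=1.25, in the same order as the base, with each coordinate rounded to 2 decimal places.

t = z/height = 1.25/3 = 0.416667
s = 1 + (scale-1)·z/height = 1 + (1.93-1)·1.25/3 = 1.387500
θ = twist·z/height = -29°·1.25/3 = -12.0833° = -0.210894 rad
cos θ = 0.977844, sin θ = -0.209334 (intermediates below are computed at full precision and shown rounded to 5 d.p.)
v1: (-4,3) → rotate → (-3.28337,3.77087) → ×s → (-4.55568,5.23208) → (-4.56,5.23)
v2: (-1.5,-4.5) → rotate → (-2.40877,-4.08630) → ×s → (-3.34217,-5.66974) → (-3.34,-5.67)
v3: (2,-3.5) → rotate → (1.22302,-3.84112) → ×s → (1.69694,-5.32956) → (1.70,-5.33)
v4: (2.5,-2) → rotate → (2.02594,-2.47902) → ×s → (2.81099,-3.43965) → (2.81,-3.44)
v5: (3,0) → rotate → (2.93353,-0.62800) → ×s → (4.07028,-0.87135) → (4.07,-0.87)
v6: (3,3.5) → rotate → (3.66620,2.79445) → ×s → (5.08686,3.87730) → (5.09,3.88)

Cross-section at z=1.25: (-4.56,5.23) (-3.34,-5.67) (1.70,-5.33) (2.81,-3.44) (4.07,-0.87) (5.09,3.88)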